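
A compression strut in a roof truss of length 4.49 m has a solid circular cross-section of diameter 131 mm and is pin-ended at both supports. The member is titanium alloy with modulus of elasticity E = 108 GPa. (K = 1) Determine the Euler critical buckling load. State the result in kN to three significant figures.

P_cr ≈ 764 kN

I = πd⁴/64 = π×131⁴/64 = 1.446×10^7 mm⁴
I = 1.446×10^7 mm⁴ = 1.446×10^-5 m⁴
Effective length L_e = K·L = 1 × 4.49 = 4.490 m
P_cr = π²EI / L_e² = π² × 108×10⁹ × 1.446×10^-5 / 4.490² = 7.643×10^5 N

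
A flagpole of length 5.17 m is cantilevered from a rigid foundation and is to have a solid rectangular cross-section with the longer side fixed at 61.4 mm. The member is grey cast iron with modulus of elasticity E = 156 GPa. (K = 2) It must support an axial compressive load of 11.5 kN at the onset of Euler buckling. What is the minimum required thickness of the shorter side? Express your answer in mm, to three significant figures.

L_e = K·L = 2 × 5.17 = 10.34 m
Required I = P_cr·L_e²/(π²E) = 1.150×10^4 × 10.34² / (π² × 1.56×10^11) = 7.986×10^-7 m⁴
I_req = 7.986×10^5 mm⁴
Rectangle, weak axis: I_min = h·b³/12 with h = 61.4 mm fixed  ⇒  b = (12I/h)^(1/3) = 53.8 mm

b ≈ 53.8 mm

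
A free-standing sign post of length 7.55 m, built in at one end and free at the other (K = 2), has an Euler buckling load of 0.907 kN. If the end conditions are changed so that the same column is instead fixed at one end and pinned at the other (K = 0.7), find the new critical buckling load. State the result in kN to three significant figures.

P_cr ∝ 1/K², so P_cr,new = P_cr,old × (K_old/K_new)² = 0.907 × (2/0.7)²
= 0.907 × 8.163 = 7.40 kN

P_cr ≈ 7.40 kN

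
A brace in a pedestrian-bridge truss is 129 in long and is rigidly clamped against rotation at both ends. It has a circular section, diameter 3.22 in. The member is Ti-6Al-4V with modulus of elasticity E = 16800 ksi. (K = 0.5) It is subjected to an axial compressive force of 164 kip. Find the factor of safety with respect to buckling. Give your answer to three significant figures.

n ≈ 1.28

I = πd⁴/64 = π×3.22⁴/64 = 5.277 in⁴
Effective length L_e = K·L = 0.5 × 129 = 64.50 in
P_cr = π²EI / L_e² = π² × 16800×10³ × 5.277 / 64.50² = 2.103×10^5 lb
Factor of safety n = P_cr / P = 210.32 / 164 = 1.28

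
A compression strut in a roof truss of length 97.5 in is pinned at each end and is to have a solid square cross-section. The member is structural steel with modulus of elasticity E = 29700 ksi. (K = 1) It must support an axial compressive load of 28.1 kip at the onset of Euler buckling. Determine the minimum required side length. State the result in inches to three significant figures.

L_e = K·L = 1 × 97.5 = 97.50 in
Required I = P_cr·L_e²/(π²E) = 2.810×10^4 × 97.50² / (π² × 2.97×10^7) = 0.9113 in⁴
Solid square: I = a⁴/12  ⇒  a = (12I)^(1/4) = (12×0.9113)^(1/4) = 1.82 in

a ≈ 1.82 in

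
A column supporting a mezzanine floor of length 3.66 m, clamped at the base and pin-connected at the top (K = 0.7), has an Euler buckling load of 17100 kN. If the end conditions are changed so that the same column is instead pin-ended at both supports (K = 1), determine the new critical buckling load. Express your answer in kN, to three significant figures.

P_cr ≈ 8380 kN

P_cr ∝ 1/K², so P_cr,new = P_cr,old × (K_old/K_new)² = 17100 × (0.7/1)²
= 17100 × 0.4900 = 8380 kN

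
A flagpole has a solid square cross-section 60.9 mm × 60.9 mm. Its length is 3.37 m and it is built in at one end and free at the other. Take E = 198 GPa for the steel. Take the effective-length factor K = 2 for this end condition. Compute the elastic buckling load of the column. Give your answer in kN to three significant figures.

P_cr ≈ 49.3 kN

I = a⁴/12 = 60.9⁴/12 = 1.146×10^6 mm⁴
I = 1.146×10^6 mm⁴ = 1.146×10^-6 m⁴
Effective length L_e = K·L = 2 × 3.37 = 6.740 m
P_cr = π²EI / L_e² = π² × 198×10⁹ × 1.146×10^-6 / 6.740² = 4.931×10^4 N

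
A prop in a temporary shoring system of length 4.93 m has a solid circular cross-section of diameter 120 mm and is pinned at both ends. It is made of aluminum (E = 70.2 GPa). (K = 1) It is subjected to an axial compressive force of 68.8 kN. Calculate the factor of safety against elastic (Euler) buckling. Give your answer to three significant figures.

I = πd⁴/64 = π×120⁴/64 = 1.018×10^7 mm⁴
I = 1.018×10^7 mm⁴ = 1.018×10^-5 m⁴
Effective length L_e = K·L = 1 × 4.93 = 4.930 m
P_cr = π²EI / L_e² = π² × 70.2×10⁹ × 1.018×10^-5 / 4.930² = 2.902×10^5 N
Factor of safety n = P_cr / P = 290.16 / 68.8 = 4.22

n ≈ 4.22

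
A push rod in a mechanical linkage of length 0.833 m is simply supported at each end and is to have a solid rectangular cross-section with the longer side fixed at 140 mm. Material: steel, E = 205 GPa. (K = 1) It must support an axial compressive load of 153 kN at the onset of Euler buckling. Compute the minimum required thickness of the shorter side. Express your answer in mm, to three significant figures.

b ≈ 16.5 mm

L_e = K·L = 1 × 0.833 = 0.8330 m
Required I = P_cr·L_e²/(π²E) = 1.530×10^5 × 0.8330² / (π² × 2.05×10^11) = 5.247×10^-8 m⁴
I_req = 5.247×10^4 mm⁴
Rectangle, weak axis: I_min = h·b³/12 with h = 140 mm fixed  ⇒  b = (12I/h)^(1/3) = 16.5 mm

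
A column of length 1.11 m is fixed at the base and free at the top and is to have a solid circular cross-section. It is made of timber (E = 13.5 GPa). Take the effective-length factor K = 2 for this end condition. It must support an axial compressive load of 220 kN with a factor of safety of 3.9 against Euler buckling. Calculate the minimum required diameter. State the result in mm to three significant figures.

Required P_cr = n·P = 3.9 × 220 = 858.0 kN
L_e = K·L = 2 × 1.11 = 2.220 m
Required I = P_cr·L_e²/(π²E) = 8.580×10^5 × 2.220² / (π² × 1.35×10^10) = 3.174×10^-5 m⁴
I_req = 3.174×10^7 mm⁴
Solid circle: I = πd⁴/64  ⇒  d = (64I/π)^(1/4) = (64×3.174×10^7/π)^(1/4) = 159 mm

d ≈ 159 mm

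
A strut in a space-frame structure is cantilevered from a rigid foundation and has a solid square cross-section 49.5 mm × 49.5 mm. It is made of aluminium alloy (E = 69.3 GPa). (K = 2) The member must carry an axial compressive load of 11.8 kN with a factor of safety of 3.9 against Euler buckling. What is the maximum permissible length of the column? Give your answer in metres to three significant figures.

I = a⁴/12 = 49.5⁴/12 = 5.003×10^5 mm⁴
I = 5.003×10^-7 m⁴
Required critical load P_cr = n·P = 3.9 × 11.8 = 46.02 kN = 4.602×10^4 N
From P_cr = π²EI/(K·L)²:  L = (1/K)·√(π²EI/P_cr) = (1/2)·√(π²×6.93×10^10×5.003×10^-7/4.602×10^4)
L = 1.36 m

L_max ≈ 1.36 m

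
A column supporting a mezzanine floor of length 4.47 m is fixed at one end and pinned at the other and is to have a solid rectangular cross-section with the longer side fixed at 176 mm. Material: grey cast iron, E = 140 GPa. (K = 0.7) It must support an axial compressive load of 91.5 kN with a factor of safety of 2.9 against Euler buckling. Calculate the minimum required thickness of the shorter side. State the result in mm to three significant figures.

b ≈ 50.4 mm

Required P_cr = n·P = 2.9 × 91.5 = 265.3 kN
L_e = K·L = 0.7 × 4.47 = 3.129 m
Required I = P_cr·L_e²/(π²E) = 2.654×10^5 × 3.129² / (π² × 1.40×10^11) = 1.880×10^-6 m⁴
I_req = 1.880×10^6 mm⁴
Rectangle, weak axis: I_min = h·b³/12 with h = 176 mm fixed  ⇒  b = (12I/h)^(1/3) = 50.4 mm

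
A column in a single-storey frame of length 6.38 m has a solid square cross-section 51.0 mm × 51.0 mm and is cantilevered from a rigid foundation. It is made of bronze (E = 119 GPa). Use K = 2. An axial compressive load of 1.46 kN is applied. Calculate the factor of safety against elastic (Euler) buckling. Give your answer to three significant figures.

I = a⁴/12 = 51.0⁴/12 = 5.638×10^5 mm⁴
I = 5.638×10^5 mm⁴ = 5.638×10^-7 m⁴
Effective length L_e = K·L = 2 × 6.38 = 12.76 m
P_cr = π²EI / L_e² = π² × 119×10⁹ × 5.638×10^-7 / 12.76² = 4.067×10^3 N
Factor of safety n = P_cr / P = 4.0667 / 1.46 = 2.79

n ≈ 2.79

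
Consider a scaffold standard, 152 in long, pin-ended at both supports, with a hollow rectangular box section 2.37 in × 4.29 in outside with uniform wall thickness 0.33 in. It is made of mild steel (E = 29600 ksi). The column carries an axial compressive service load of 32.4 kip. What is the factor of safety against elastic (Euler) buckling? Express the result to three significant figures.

Inner dimensions: h_i = 4.29 − 2×0.33 = 3.630 in, b_i = 2.37 − 2×0.33 = 1.710 in
Weak-axis I_min = (h_o·b_o³ − h_i·b_i³)/12 with b_o = 2.37, b_i = 1.710 in (shorter outer/inner sides).
I_min = (4.29×2.37³ − 3.630×1.710³)/12 = 3.246 in⁴
Effective length L_e = K·L = 1 × 152 = 152.0 in
P_cr = π²EI / L_e² = π² × 29600×10³ × 3.246 / 152.0² = 4.105×10^4 lb
Factor of safety n = P_cr / P = 41.051 / 32.4 = 1.27

n ≈ 1.27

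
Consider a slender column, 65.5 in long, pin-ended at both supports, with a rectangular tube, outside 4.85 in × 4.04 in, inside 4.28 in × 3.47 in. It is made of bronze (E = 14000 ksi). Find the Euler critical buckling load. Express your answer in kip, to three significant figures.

Weak-axis I_min = (h_o·b_o³ − h_i·b_i³)/12 with b_o = 4.04, b_i = 3.470 in (shorter outer/inner sides).
I_min = (4.85×4.04³ − 4.280×3.470³)/12 = 11.75 in⁴
Effective length L_e = K·L = 1 × 65.5 = 65.50 in
P_cr = π²EI / L_e² = π² × 14000×10³ × 11.75 / 65.50² = 3.784×10^5 lb

P_cr ≈ 378 kip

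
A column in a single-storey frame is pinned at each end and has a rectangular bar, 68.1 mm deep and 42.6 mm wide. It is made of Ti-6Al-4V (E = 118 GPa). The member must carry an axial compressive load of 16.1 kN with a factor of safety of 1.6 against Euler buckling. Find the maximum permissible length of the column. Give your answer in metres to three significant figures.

L_max ≈ 4.45 m

Buckling occurs about the weak axis: I_min = h·b³/12 with b = 42.6 mm (the shorter side).
I_min = 68.1×42.6³/12 = 4.387×10^5 mm⁴
I = 4.387×10^-7 m⁴
Required critical load P_cr = n·P = 1.6 × 16.1 = 25.76 kN = 2.576×10^4 N
From P_cr = π²EI/(K·L)²:  L = (1/K)·√(π²EI/P_cr) = (1/1)·√(π²×1.18×10^11×4.387×10^-7/2.576×10^4)
L = 4.45 m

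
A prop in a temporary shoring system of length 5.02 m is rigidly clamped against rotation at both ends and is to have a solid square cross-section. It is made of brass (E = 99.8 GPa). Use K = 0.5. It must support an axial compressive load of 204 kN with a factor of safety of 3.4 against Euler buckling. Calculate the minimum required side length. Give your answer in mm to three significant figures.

a ≈ 85.4 mm

Required P_cr = n·P = 3.4 × 204 = 693.6 kN
L_e = K·L = 0.5 × 5.02 = 2.510 m
Required I = P_cr·L_e²/(π²E) = 6.936×10^5 × 2.510² / (π² × 9.98×10^10) = 4.436×10^-6 m⁴
I_req = 4.436×10^6 mm⁴
Solid square: I = a⁴/12  ⇒  a = (12I)^(1/4) = (12×4.436×10^6)^(1/4) = 85.4 mm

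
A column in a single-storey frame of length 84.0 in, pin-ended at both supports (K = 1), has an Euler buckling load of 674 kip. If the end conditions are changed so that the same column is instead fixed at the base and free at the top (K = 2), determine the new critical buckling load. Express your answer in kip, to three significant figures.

P_cr ≈ 168 kip

P_cr ∝ 1/K², so P_cr,new = P_cr,old × (K_old/K_new)² = 674 × (1/2)²
= 674 × 0.2500 = 168 kip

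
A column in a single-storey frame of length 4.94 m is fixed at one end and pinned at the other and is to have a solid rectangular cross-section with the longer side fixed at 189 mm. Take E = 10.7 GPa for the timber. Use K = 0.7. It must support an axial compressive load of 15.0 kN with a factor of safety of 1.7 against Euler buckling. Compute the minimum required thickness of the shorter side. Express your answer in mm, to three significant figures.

Required P_cr = n·P = 1.7 × 15.0 = 25.50 kN
L_e = K·L = 0.7 × 4.94 = 3.458 m
Required I = P_cr·L_e²/(π²E) = 2.550×10^4 × 3.458² / (π² × 1.07×10^10) = 2.887×10^-6 m⁴
I_req = 2.887×10^6 mm⁴
Rectangle, weak axis: I_min = h·b³/12 with h = 189 mm fixed  ⇒  b = (12I/h)^(1/3) = 56.8 mm

b ≈ 56.8 mm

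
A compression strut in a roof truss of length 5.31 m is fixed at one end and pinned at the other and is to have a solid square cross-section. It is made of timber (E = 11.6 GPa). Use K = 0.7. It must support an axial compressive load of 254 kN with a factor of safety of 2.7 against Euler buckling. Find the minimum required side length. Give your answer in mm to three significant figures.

a ≈ 178 mm

Required P_cr = n·P = 2.7 × 254 = 685.8 kN
L_e = K·L = 0.7 × 5.31 = 3.717 m
Required I = P_cr·L_e²/(π²E) = 6.858×10^5 × 3.717² / (π² × 1.16×10^10) = 8.276×10^-5 m⁴
I_req = 8.276×10^7 mm⁴
Solid square: I = a⁴/12  ⇒  a = (12I)^(1/4) = (12×8.276×10^7)^(1/4) = 178 mm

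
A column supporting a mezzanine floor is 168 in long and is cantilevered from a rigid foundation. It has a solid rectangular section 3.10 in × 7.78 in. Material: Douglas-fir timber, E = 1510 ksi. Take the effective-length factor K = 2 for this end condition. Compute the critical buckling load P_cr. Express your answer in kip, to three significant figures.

Buckling occurs about the weak axis: I_min = h·b³/12 with b = 3.10 in (the shorter side).
I_min = 7.78×3.10³/12 = 19.31 in⁴
Effective length L_e = K·L = 2 × 168 = 336.0 in
P_cr = π²EI / L_e² = π² × 1510×10³ × 19.31 / 336.0² = 2.550×10^3 lb

P_cr ≈ 2.55 kip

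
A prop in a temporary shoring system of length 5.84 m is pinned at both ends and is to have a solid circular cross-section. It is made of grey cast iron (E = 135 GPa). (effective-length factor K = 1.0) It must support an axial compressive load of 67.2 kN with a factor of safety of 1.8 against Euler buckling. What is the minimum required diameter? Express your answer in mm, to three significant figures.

d ≈ 89.1 mm

Required P_cr = n·P = 1.8 × 67.2 = 121.0 kN
L_e = K·L = 1 × 5.84 = 5.840 m
Required I = P_cr·L_e²/(π²E) = 1.210×10^5 × 5.840² / (π² × 1.35×10^11) = 3.096×10^-6 m⁴
I_req = 3.096×10^6 mm⁴
Solid circle: I = πd⁴/64  ⇒  d = (64I/π)^(1/4) = (64×3.096×10^6/π)^(1/4) = 89.1 mm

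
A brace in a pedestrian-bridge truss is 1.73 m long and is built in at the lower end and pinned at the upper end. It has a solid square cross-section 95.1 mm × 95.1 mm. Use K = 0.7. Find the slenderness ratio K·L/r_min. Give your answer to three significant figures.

λ ≈ 44.1

For a square r = a/√12 = 95.1/√12 = 27.45 mm
L_e = K·L = 0.7 × 1.73 m = 1.211 m = 1211.0 mm
λ = L_e / r_min = 1211.0 / 27.45 = 44.1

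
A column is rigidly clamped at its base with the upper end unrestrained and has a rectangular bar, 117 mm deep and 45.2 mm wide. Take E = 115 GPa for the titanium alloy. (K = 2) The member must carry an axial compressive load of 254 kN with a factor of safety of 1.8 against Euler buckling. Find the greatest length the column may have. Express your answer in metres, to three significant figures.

Buckling occurs about the weak axis: I_min = h·b³/12 with b = 45.2 mm (the shorter side).
I_min = 117×45.2³/12 = 9.004×10^5 mm⁴
I = 9.004×10^-7 m⁴
Required critical load P_cr = n·P = 1.8 × 254 = 457.2 kN = 4.572×10^5 N
From P_cr = π²EI/(K·L)²:  L = (1/K)·√(π²EI/P_cr) = (1/2)·√(π²×1.15×10^11×9.004×10^-7/4.572×10^5)
L = 0.748 m

L_max ≈ 0.748 m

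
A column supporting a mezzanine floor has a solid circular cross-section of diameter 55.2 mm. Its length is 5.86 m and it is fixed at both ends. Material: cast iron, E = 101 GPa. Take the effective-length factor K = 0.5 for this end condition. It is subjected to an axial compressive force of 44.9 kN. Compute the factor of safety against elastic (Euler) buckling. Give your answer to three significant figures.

I = πd⁴/64 = π×55.2⁴/64 = 4.557×10^5 mm⁴
I = 4.557×10^5 mm⁴ = 4.557×10^-7 m⁴
Effective length L_e = K·L = 0.5 × 5.86 = 2.930 m
P_cr = π²EI / L_e² = π² × 101×10⁹ × 4.557×10^-7 / 2.930² = 5.292×10^4 N
Factor of safety n = P_cr / P = 52.919 / 44.9 = 1.18

n ≈ 1.18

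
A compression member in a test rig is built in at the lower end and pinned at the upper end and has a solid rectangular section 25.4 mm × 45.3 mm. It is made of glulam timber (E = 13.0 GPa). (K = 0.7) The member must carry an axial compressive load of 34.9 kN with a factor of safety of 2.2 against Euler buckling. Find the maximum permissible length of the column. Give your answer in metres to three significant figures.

Buckling occurs about the weak axis: I_min = h·b³/12 with b = 25.4 mm (the shorter side).
I_min = 45.3×25.4³/12 = 6.186×10^4 mm⁴
I = 6.186×10^-8 m⁴
Required critical load P_cr = n·P = 2.2 × 34.9 = 76.78 kN = 7.678×10^4 N
From P_cr = π²EI/(K·L)²:  L = (1/K)·√(π²EI/P_cr) = (1/0.7)·√(π²×1.30×10^10×6.186×10^-8/7.678×10^4)
L = 0.459 m

L_max ≈ 0.459 m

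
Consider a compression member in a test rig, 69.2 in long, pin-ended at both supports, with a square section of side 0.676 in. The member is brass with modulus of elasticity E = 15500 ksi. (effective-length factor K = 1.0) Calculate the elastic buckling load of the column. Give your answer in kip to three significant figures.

I = a⁴/12 = 0.676⁴/12 = 1.740×10^-2 in⁴
Effective length L_e = K·L = 1 × 69.2 = 69.20 in
P_cr = π²EI / L_e² = π² × 15500×10³ × 1.740×10^-2 / 69.20² = 555.9 lb

P_cr ≈ 0.556 kip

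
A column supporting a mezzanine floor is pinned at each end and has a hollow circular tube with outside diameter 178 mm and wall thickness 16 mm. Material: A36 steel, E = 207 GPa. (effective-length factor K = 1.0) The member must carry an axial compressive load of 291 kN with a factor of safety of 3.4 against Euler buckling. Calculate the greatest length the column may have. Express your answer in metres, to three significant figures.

Inner diameter d_i = 178 − 2×16 = 146.0 mm
I = π(d_o⁴ − d_i⁴)/64 = π(178⁴ − 146.0⁴)/64 = 2.697×10^7 mm⁴
I = 2.697×10^-5 m⁴
Required critical load P_cr = n·P = 3.4 × 291 = 989.4 kN = 9.894×10^5 N
From P_cr = π²EI/(K·L)²:  L = (1/K)·√(π²EI/P_cr) = (1/1)·√(π²×2.07×10^11×2.697×10^-5/9.894×10^5)
L = 7.46 m

L_max ≈ 7.46 m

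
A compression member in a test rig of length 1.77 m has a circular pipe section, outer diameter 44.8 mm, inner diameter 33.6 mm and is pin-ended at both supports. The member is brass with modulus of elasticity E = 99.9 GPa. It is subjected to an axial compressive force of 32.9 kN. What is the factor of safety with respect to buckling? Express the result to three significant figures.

n ≈ 1.29

d_o = 44.8 mm, d_i = 33.6 mm
I = π(d_o⁴ − d_i⁴)/64 = π(44.8⁴ − 33.60⁴)/64 = 1.352×10^5 mm⁴
I = 1.352×10^5 mm⁴ = 1.352×10^-7 m⁴
Effective length L_e = K·L = 1 × 1.77 = 1.770 m
P_cr = π²EI / L_e² = π² × 99.9×10⁹ × 1.352×10^-7 / 1.770² = 4.254×10^4 N
Factor of safety n = P_cr / P = 42.540 / 32.9 = 1.29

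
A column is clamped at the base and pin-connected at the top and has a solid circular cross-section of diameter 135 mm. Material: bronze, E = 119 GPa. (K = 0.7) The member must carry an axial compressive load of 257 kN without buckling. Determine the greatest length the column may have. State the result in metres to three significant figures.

I = πd⁴/64 = π×135⁴/64 = 1.630×10^7 mm⁴
I = 1.630×10^-5 m⁴
At the buckling limit P_cr = P = 2.570×10^5 N
From P_cr = π²EI/(K·L)²:  L = (1/K)·√(π²EI/P_cr) = (1/0.7)·√(π²×1.19×10^11×1.630×10^-5/2.570×10^5)
L = 12.3 m

L_max ≈ 12.3 m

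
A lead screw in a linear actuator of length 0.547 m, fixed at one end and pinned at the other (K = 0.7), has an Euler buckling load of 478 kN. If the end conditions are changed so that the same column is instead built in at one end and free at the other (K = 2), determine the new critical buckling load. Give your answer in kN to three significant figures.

P_cr ∝ 1/K², so P_cr,new = P_cr,old × (K_old/K_new)² = 478 × (0.7/2)²
= 478 × 0.1225 = 58.6 kN

P_cr ≈ 58.6 kN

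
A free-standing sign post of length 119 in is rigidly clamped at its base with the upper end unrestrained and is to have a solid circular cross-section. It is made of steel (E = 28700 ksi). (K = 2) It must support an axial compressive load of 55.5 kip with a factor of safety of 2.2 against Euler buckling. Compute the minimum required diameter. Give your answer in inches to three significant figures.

Required P_cr = n·P = 2.2 × 55.5 = 122.1 kip
L_e = K·L = 2 × 119 = 238.0 in
Required I = P_cr·L_e²/(π²E) = 1.221×10^5 × 238.0² / (π² × 2.87×10^7) = 24.42 in⁴
Solid circle: I = πd⁴/64  ⇒  d = (64I/π)^(1/4) = (64×24.42/π)^(1/4) = 4.72 in

d ≈ 4.72 in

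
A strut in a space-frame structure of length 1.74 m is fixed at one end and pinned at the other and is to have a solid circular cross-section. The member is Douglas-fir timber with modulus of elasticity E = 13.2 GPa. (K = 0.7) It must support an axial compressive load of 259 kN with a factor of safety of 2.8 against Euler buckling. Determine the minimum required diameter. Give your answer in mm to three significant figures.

d ≈ 114 mm

Required P_cr = n·P = 2.8 × 259 = 725.2 kN
L_e = K·L = 0.7 × 1.74 = 1.218 m
Required I = P_cr·L_e²/(π²E) = 7.252×10^5 × 1.218² / (π² × 1.32×10^10) = 8.258×10^-6 m⁴
I_req = 8.258×10^6 mm⁴
Solid circle: I = πd⁴/64  ⇒  d = (64I/π)^(1/4) = (64×8.258×10^6/π)^(1/4) = 114 mm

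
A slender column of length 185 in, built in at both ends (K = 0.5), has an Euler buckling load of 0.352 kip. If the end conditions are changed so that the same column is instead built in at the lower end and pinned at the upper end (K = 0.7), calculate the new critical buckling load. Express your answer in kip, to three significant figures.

P_cr ∝ 1/K², so P_cr,new = P_cr,old × (K_old/K_new)² = 0.352 × (0.5/0.7)²
= 0.352 × 0.5102 = 0.180 kip

P_cr ≈ 0.180 kip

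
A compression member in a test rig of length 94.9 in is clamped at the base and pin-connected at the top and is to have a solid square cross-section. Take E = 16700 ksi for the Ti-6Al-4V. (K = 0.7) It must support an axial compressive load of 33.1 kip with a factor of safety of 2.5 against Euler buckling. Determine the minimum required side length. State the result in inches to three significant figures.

Required P_cr = n·P = 2.5 × 33.1 = 82.75 kip
L_e = K·L = 0.7 × 94.9 = 66.43 in
Required I = P_cr·L_e²/(π²E) = 8.275×10^4 × 66.43² / (π² × 1.67×10^7) = 2.216 in⁴
Solid square: I = a⁴/12  ⇒  a = (12I)^(1/4) = (12×2.216)^(1/4) = 2.27 in

a ≈ 2.27 in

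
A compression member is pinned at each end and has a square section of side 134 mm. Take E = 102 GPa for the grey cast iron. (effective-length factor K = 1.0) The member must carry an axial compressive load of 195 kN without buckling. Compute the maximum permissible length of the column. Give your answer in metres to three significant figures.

L_max ≈ 11.8 m

I = a⁴/12 = 134⁴/12 = 2.687×10^7 mm⁴
I = 2.687×10^-5 m⁴
At the buckling limit P_cr = P = 1.950×10^5 N
From P_cr = π²EI/(K·L)²:  L = (1/K)·√(π²EI/P_cr) = (1/1)·√(π²×1.02×10^11×2.687×10^-5/1.950×10^5)
L = 11.8 m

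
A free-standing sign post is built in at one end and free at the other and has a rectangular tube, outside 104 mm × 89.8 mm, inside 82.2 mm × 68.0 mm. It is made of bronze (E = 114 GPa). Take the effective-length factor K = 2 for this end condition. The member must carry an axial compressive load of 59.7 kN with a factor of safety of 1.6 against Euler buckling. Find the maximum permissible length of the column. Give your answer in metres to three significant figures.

Weak-axis I_min = (h_o·b_o³ − h_i·b_i³)/12 with b_o = 89.8, b_i = 68.00 mm (shorter outer/inner sides).
I_min = (104×89.8³ − 82.20×68.00³)/12 = 4.122×10^6 mm⁴
I = 4.122×10^-6 m⁴
Required critical load P_cr = n·P = 1.6 × 59.7 = 95.52 kN = 9.552×10^4 N
From P_cr = π²EI/(K·L)²:  L = (1/K)·√(π²EI/P_cr) = (1/2)·√(π²×1.14×10^11×4.122×10^-6/9.552×10^4)
L = 3.48 m

L_max ≈ 3.48 m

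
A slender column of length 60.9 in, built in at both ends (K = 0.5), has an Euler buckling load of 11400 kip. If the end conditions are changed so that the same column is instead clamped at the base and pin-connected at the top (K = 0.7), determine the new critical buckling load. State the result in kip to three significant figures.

P_cr ≈ 5820 kip

P_cr ∝ 1/K², so P_cr,new = P_cr,old × (K_old/K_new)² = 11400 × (0.5/0.7)²
= 11400 × 0.5102 = 5820 kip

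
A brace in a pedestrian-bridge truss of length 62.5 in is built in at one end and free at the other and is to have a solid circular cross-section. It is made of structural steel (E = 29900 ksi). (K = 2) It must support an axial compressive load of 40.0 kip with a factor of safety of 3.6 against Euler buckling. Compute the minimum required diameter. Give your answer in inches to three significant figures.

Required P_cr = n·P = 3.6 × 40.0 = 144.0 kip
L_e = K·L = 2 × 62.5 = 125.0 in
Required I = P_cr·L_e²/(π²E) = 1.440×10^5 × 125.0² / (π² × 2.99×10^7) = 7.625 in⁴
Solid circle: I = πd⁴/64  ⇒  d = (64I/π)^(1/4) = (64×7.625/π)^(1/4) = 3.53 in

d ≈ 3.53 in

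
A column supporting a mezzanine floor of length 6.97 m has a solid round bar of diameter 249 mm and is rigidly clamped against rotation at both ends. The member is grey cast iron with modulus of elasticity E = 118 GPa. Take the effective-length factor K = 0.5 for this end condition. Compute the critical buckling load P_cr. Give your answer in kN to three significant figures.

P_cr ≈ 18100 kN

I = πd⁴/64 = π×249⁴/64 = 1.887×10^8 mm⁴
I = 1.887×10^8 mm⁴ = 1.887×10^-4 m⁴
Effective length L_e = K·L = 0.5 × 6.97 = 3.485 m
P_cr = π²EI / L_e² = π² × 118×10⁹ × 1.887×10^-4 / 3.485² = 1.809×10^7 N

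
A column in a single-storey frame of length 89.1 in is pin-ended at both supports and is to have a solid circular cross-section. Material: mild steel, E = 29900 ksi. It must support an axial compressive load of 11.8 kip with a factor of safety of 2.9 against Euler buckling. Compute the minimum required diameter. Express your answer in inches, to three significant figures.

Required P_cr = n·P = 2.9 × 11.8 = 34.22 kip
L_e = K·L = 1 × 89.1 = 89.10 in
Required I = P_cr·L_e²/(π²E) = 3.422×10^4 × 89.10² / (π² × 2.99×10^7) = 0.9206 in⁴
Solid circle: I = πd⁴/64  ⇒  d = (64I/π)^(1/4) = (64×0.9206/π)^(1/4) = 2.08 in

d ≈ 2.08 in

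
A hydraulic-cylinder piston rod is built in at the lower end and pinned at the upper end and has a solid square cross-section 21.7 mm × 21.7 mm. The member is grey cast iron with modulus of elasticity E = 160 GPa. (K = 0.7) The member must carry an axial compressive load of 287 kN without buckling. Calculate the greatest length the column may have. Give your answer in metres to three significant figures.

I = a⁴/12 = 21.7⁴/12 = 1.848×10^4 mm⁴
I = 1.848×10^-8 m⁴
At the buckling limit P_cr = P = 2.870×10^5 N
From P_cr = π²EI/(K·L)²:  L = (1/K)·√(π²EI/P_cr) = (1/0.7)·√(π²×1.60×10^11×1.848×10^-8/2.870×10^5)
L = 0.456 m

L_max ≈ 0.456 m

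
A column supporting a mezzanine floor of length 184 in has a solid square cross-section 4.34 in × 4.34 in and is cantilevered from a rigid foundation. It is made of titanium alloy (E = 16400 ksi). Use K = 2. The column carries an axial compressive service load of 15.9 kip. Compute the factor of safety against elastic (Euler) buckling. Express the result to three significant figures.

n ≈ 2.22

I = a⁴/12 = 4.34⁴/12 = 29.56 in⁴
Effective length L_e = K·L = 2 × 184 = 368.0 in
P_cr = π²EI / L_e² = π² × 16400×10³ × 29.56 / 368.0² = 3.534×10^4 lb
Factor of safety n = P_cr / P = 35.337 / 15.9 = 2.22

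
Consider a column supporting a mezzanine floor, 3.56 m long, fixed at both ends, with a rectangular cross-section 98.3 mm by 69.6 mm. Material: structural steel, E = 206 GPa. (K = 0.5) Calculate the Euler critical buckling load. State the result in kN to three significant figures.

P_cr ≈ 1770 kN

Buckling occurs about the weak axis: I_min = h·b³/12 with b = 69.6 mm (the shorter side).
I_min = 98.3×69.6³/12 = 2.762×10^6 mm⁴
I = 2.762×10^6 mm⁴ = 2.762×10^-6 m⁴
Effective length L_e = K·L = 0.5 × 3.56 = 1.780 m
P_cr = π²EI / L_e² = π² × 206×10⁹ × 2.762×10^-6 / 1.780² = 1.772×10^6 N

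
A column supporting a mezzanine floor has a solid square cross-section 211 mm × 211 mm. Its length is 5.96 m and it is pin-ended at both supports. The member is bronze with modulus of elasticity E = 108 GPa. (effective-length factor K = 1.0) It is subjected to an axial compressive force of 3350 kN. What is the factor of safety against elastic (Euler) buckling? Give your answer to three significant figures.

I = a⁴/12 = 211⁴/12 = 1.652×10^8 mm⁴
I = 1.652×10^8 mm⁴ = 1.652×10^-4 m⁴
Effective length L_e = K·L = 1 × 5.96 = 5.960 m
P_cr = π²EI / L_e² = π² × 108×10⁹ × 1.652×10^-4 / 5.960² = 4.957×10^6 N
Factor of safety n = P_cr / P = 4956.6 / 3350 = 1.48

n ≈ 1.48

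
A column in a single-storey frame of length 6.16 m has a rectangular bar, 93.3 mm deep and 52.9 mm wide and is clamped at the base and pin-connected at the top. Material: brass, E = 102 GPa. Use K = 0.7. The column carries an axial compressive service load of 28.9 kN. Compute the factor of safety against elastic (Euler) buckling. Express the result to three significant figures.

Buckling occurs about the weak axis: I_min = h·b³/12 with b = 52.9 mm (the shorter side).
I_min = 93.3×52.9³/12 = 1.151×10^6 mm⁴
I = 1.151×10^6 mm⁴ = 1.151×10^-6 m⁴
Effective length L_e = K·L = 0.7 × 6.16 = 4.312 m
P_cr = π²EI / L_e² = π² × 102×10⁹ × 1.151×10^-6 / 4.312² = 6.232×10^4 N
Factor of safety n = P_cr / P = 62.317 / 28.9 = 2.16

n ≈ 2.16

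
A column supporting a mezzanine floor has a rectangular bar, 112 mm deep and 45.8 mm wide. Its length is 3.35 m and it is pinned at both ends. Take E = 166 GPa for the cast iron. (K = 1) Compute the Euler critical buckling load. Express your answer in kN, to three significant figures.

P_cr ≈ 131 kN

Buckling occurs about the weak axis: I_min = h·b³/12 with b = 45.8 mm (the shorter side).
I_min = 112×45.8³/12 = 8.967×10^5 mm⁴
I = 8.967×10^5 mm⁴ = 8.967×10^-7 m⁴
Effective length L_e = K·L = 1 × 3.35 = 3.350 m
P_cr = π²EI / L_e² = π² × 166×10⁹ × 8.967×10^-7 / 3.350² = 1.309×10^5 N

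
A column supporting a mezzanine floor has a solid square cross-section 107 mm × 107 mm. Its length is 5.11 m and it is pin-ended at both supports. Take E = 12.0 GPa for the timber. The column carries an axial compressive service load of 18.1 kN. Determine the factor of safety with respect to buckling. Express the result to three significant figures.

I = a⁴/12 = 107⁴/12 = 1.092×10^7 mm⁴
I = 1.092×10^7 mm⁴ = 1.092×10^-5 m⁴
Effective length L_e = K·L = 1 × 5.11 = 5.110 m
P_cr = π²EI / L_e² = π² × 12.0×10⁹ × 1.092×10^-5 / 5.110² = 4.954×10^4 N
Factor of safety n = P_cr / P = 49.544 / 18.1 = 2.74

n ≈ 2.74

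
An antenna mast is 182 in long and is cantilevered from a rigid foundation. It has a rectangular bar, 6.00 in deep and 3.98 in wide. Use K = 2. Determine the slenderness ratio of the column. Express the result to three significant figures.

λ ≈ 317

For a rectangle r_min = b/√12 = 3.98/√12 = 1.149 in
L_e = K·L = 2 × 182 = 364.0 in
λ = L_e / r_min = 364.00 / 1.149 = 317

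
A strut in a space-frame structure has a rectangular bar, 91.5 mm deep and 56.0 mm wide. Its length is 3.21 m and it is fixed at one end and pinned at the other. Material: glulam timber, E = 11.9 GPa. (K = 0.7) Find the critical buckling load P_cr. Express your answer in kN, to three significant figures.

Buckling occurs about the weak axis: I_min = h·b³/12 with b = 56.0 mm (the shorter side).
I_min = 91.5×56.0³/12 = 1.339×10^6 mm⁴
I = 1.339×10^6 mm⁴ = 1.339×10^-6 m⁴
Effective length L_e = K·L = 0.7 × 3.21 = 2.247 m
P_cr = π²EI / L_e² = π² × 11.9×10⁹ × 1.339×10^-6 / 2.247² = 3.115×10^4 N

P_cr ≈ 31.1 kN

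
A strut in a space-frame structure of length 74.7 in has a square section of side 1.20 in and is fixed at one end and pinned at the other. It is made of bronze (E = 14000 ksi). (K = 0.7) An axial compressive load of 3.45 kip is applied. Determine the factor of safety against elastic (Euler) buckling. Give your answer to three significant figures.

I = a⁴/12 = 1.20⁴/12 = 0.1728 in⁴
Effective length L_e = K·L = 0.7 × 74.7 = 52.29 in
P_cr = π²EI / L_e² = π² × 14000×10³ × 0.1728 / 52.29² = 8.732×10^3 lb
Factor of safety n = P_cr / P = 8.7324 / 3.45 = 2.53

n ≈ 2.53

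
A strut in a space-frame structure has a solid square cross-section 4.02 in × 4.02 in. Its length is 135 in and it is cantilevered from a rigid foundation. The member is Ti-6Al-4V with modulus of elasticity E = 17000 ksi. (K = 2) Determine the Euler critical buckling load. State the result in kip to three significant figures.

P_cr ≈ 50.1 kip

I = a⁴/12 = 4.02⁴/12 = 21.76 in⁴
Effective length L_e = K·L = 2 × 135 = 270.0 in
P_cr = π²EI / L_e² = π² × 17000×10³ × 21.76 / 270.0² = 5.009×10^4 lb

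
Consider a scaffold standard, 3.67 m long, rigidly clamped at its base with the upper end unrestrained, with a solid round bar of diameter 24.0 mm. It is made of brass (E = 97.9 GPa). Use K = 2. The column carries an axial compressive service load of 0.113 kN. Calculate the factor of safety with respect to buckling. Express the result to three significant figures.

I = πd⁴/64 = π×24.0⁴/64 = 1.629×10^4 mm⁴
I = 1.629×10^4 mm⁴ = 1.629×10^-8 m⁴
Effective length L_e = K·L = 2 × 3.67 = 7.340 m
P_cr = π²EI / L_e² = π² × 97.9×10⁹ × 1.629×10^-8 / 7.340² = 292.1 N
Factor of safety n = P_cr / P = 0.29208 / 0.113 = 2.58

n ≈ 2.58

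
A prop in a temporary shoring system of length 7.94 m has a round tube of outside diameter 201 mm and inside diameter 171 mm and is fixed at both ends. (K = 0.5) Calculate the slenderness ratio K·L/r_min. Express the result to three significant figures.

λ ≈ 60.2

d_o = 201 mm, d_i = 171 mm
I = π(d_o⁴ − d_i⁴)/64 = π(201⁴ − 171.0⁴)/64 = 3.815×10^7 mm⁴
A = 8.765×10^3 mm²;  r_min = √(I/A) = √(3.815×10^7/8.765×10^3) = 65.97 mm
L_e = K·L = 0.5 × 7.94 m = 3.970 m = 3970.0 mm
λ = L_e / r_min = 3970.0 / 65.97 = 60.2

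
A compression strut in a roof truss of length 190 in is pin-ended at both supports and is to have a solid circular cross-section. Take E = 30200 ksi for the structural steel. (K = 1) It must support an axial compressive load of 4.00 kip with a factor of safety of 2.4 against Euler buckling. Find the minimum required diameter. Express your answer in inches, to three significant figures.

d ≈ 2.21 in

Required P_cr = n·P = 2.4 × 4.00 = 9.600 kip
L_e = K·L = 1 × 190 = 190.0 in
Required I = P_cr·L_e²/(π²E) = 9.600×10^3 × 190.0² / (π² × 3.02×10^7) = 1.163 in⁴
Solid circle: I = πd⁴/64  ⇒  d = (64I/π)^(1/4) = (64×1.163/π)^(1/4) = 2.21 in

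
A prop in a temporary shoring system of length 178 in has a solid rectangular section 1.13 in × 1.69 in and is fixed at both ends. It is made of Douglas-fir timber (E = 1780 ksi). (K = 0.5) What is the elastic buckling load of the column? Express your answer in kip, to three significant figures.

Buckling occurs about the weak axis: I_min = h·b³/12 with b = 1.13 in (the shorter side).
I_min = 1.69×1.13³/12 = 0.2032 in⁴
Effective length L_e = K·L = 0.5 × 178 = 89.00 in
P_cr = π²EI / L_e² = π² × 1780×10³ × 0.2032 / 89.00² = 450.7 lb

P_cr ≈ 0.451 kip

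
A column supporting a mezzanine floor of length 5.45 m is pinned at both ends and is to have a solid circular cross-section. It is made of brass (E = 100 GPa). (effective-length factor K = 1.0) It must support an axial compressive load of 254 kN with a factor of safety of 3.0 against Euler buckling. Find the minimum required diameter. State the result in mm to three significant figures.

Required P_cr = n·P = 3.0 × 254 = 762.0 kN
L_e = K·L = 1 × 5.45 = 5.450 m
Required I = P_cr·L_e²/(π²E) = 7.620×10^5 × 5.450² / (π² × 1.00×10^11) = 2.293×10^-5 m⁴
I_req = 2.293×10^7 mm⁴
Solid circle: I = πd⁴/64  ⇒  d = (64I/π)^(1/4) = (64×2.293×10^7/π)^(1/4) = 147 mm

d ≈ 147 mm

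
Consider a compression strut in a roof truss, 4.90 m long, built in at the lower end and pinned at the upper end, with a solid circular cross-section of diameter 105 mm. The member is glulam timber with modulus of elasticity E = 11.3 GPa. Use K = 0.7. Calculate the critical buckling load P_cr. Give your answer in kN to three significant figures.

I = πd⁴/64 = π×105⁴/64 = 5.967×10^6 mm⁴
I = 5.967×10^6 mm⁴ = 5.967×10^-6 m⁴
Effective length L_e = K·L = 0.7 × 4.90 = 3.430 m
P_cr = π²EI / L_e² = π² × 11.3×10⁹ × 5.967×10^-6 / 3.430² = 5.656×10^4 N

P_cr ≈ 56.6 kN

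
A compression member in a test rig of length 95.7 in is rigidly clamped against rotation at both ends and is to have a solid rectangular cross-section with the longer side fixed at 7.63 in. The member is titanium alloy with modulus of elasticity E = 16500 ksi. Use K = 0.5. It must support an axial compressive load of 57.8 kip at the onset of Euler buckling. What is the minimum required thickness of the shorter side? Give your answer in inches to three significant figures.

L_e = K·L = 0.5 × 95.7 = 47.85 in
Required I = P_cr·L_e²/(π²E) = 5.780×10^4 × 47.85² / (π² × 1.65×10^7) = 0.8127 in⁴
Rectangle, weak axis: I_min = h·b³/12 with h = 7.63 in fixed  ⇒  b = (12I/h)^(1/3) = 1.09 in

b ≈ 1.09 in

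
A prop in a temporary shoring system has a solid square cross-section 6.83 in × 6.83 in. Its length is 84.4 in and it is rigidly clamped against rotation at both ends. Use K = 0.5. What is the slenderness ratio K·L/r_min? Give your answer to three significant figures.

For a square r = a/√12 = 6.83/√12 = 1.972 in
L_e = K·L = 0.5 × 84.4 = 42.20 in
λ = L_e / r_min = 42.200 / 1.972 = 21.4

λ ≈ 21.4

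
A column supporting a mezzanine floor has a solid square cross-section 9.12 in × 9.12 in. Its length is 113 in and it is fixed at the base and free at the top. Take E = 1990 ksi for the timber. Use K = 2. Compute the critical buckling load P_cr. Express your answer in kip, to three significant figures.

I = a⁴/12 = 9.12⁴/12 = 576.5 in⁴
Effective length L_e = K·L = 2 × 113 = 226.0 in
P_cr = π²EI / L_e² = π² × 1990×10³ × 576.5 / 226.0² = 2.217×10^5 lb

P_cr ≈ 222 kip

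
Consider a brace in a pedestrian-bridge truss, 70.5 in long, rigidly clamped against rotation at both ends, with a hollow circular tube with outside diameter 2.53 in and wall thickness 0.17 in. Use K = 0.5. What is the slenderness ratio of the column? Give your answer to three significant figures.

Inner diameter d_i = 2.53 − 2×0.17 = 2.190 in
I = π(d_o⁴ − d_i⁴)/64 = π(2.53⁴ − 2.190⁴)/64 = 0.8820 in⁴
A = 1.260 in²;  r_min = √(I/A) = √(0.8820/1.260) = 0.8365 in
L_e = K·L = 0.5 × 70.5 = 35.25 in
λ = L_e / r_min = 35.250 / 0.8365 = 42.1

λ ≈ 42.1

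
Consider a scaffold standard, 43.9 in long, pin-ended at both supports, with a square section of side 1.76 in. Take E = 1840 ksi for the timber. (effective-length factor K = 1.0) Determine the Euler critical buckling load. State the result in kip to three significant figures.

I = a⁴/12 = 1.76⁴/12 = 0.7996 in⁴
Effective length L_e = K·L = 1 × 43.9 = 43.90 in
P_cr = π²EI / L_e² = π² × 1840×10³ × 0.7996 / 43.90² = 7.535×10^3 lb

P_cr ≈ 7.53 kip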